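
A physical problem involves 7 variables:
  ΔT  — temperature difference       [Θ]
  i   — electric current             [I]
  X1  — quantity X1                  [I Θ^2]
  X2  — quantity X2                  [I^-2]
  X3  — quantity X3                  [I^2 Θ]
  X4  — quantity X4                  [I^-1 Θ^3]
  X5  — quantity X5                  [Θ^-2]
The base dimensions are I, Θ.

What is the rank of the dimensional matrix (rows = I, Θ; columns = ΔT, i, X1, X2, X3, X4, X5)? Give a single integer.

Exponent matrix [I,Θ] × [ΔT,i,X1,X2,X3,X4,X5]:
  I: [ 0  1  1 -2  2 -1  0]
  Θ: [ 1  0  2  0  1  3 -2]
RREF → pivots at {ΔT,i} ⇒ r = 2

2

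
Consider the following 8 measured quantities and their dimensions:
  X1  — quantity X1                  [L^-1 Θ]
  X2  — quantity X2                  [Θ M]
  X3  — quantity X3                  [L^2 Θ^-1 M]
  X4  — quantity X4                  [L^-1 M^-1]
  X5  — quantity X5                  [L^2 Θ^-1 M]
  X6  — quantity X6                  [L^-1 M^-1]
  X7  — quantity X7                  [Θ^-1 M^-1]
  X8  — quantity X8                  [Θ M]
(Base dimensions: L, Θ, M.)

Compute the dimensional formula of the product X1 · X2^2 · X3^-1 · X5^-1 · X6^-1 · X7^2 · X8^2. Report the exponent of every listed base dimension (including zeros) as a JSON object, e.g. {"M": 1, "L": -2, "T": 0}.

{"L": -4, "Θ": 5, "M": 1}

Exponent matrix [L,Θ,M] × [X1,X2,X3,X4,X5,X6,X7,X8]:
  L: [-1  0  2 -1  2 -1  0  0]
  Θ: [ 1  1 -1  0 -1  0 -1  1]
  M: [ 0  1  1 -1  1 -1 -1  1]
  [L]: (1)·-1+(2)·0+(-1)·2+(-1)·2+(-1)·-1+(2)·0+(2)·0 = -4
  [Θ]: (1)·1+(2)·1+(-1)·-1+(-1)·-1+(-1)·0+(2)·-1+(2)·1 = 5
  [M]: (1)·0+(2)·1+(-1)·1+(-1)·1+(-1)·-1+(2)·-1+(2)·1 = 1
⇒ L^-4 Θ^5 M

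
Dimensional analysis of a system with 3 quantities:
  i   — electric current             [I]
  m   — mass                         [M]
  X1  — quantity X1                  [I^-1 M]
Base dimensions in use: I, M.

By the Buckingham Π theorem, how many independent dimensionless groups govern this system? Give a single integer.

1

Dimensional matrix (I×M by i×m×X1):
  I: [ 1  0 -1]
  M: [ 0  1  1]
RREF → pivots at {i,m} ⇒ r = 2
3 vars − rank 2 = 1 Π group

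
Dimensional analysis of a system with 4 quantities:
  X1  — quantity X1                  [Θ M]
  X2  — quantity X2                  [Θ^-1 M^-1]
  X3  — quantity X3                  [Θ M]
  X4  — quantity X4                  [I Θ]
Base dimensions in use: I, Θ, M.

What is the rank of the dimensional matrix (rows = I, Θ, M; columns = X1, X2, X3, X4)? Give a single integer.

2

Dimensional matrix (I×Θ×M by X1×X2×X3×X4):
  I: [ 0  0  0  1]
  Θ: [ 1 -1  1  1]
  M: [ 1 -1  1  0]
Echelon form has 2 nonzero rows (pivots: X1,X4)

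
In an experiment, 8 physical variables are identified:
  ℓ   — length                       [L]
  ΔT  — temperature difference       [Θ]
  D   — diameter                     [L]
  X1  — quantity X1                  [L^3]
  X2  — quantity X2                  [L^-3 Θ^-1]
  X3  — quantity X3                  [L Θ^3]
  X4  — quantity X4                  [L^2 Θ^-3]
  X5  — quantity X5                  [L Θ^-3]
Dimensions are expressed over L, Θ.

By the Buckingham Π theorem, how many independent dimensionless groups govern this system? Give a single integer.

6

Exponent matrix [L,Θ] × [ℓ,ΔT,D,X1,X2,X3,X4,X5]:
  L: [ 1  0  1  3 -3  1  2  1]
  Θ: [ 0  1  0  0 -1  3 -3 -3]
Row reduction gives pivot columns ℓ,ΔT; rank = 2
n=8, r=2 ⇒ 6 dimensionless groups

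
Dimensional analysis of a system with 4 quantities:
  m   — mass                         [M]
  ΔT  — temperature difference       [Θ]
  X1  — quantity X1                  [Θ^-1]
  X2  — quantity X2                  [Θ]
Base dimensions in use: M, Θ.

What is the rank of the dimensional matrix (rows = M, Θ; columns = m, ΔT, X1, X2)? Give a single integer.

Dimensional matrix (M×Θ by m×ΔT×X1×X2):
  M: [ 1  0  0  0]
  Θ: [ 0  1 -1  1]
Row reduction gives pivot columns m,ΔT; rank = 2

2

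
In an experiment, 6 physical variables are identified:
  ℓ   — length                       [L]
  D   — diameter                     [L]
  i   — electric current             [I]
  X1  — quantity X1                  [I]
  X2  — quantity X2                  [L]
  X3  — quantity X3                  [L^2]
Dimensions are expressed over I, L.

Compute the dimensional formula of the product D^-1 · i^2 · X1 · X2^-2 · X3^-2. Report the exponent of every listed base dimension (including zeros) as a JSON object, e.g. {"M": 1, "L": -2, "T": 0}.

Exponent matrix [I,L] × [ℓ,D,i,X1,X2,X3]:
  I: [ 0  0  1  1  0  0]
  L: [ 1  1  0  0  1  2]
  [I]: (-1)·0+(2)·1+(1)·1+(-2)·0+(-2)·0 = 3
  [L]: (-1)·1+(2)·0+(1)·0+(-2)·1+(-2)·2 = -7
⇒ I^3 L^-7

{"I": 3, "L": -7}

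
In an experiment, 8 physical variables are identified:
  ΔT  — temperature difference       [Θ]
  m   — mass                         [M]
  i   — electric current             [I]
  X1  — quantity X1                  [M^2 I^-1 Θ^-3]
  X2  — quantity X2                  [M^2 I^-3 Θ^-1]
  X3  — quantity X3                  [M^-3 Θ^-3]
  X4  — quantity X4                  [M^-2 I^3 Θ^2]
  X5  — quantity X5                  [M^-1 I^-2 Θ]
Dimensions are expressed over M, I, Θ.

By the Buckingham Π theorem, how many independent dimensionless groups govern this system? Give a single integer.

Dimensional matrix (M×I×Θ by ΔT×m×i×X1×X2×X3×X4×X5):
  M: [ 0  1  0  2  2 -3 -2 -1]
  I: [ 0  0  1 -1 -3  0  3 -2]
  Θ: [ 1  0  0 -3 -1 -3  2  1]
RREF → pivots at {ΔT,m,i} ⇒ r = 3
n=8, r=3 ⇒ 5 dimensionless groups

5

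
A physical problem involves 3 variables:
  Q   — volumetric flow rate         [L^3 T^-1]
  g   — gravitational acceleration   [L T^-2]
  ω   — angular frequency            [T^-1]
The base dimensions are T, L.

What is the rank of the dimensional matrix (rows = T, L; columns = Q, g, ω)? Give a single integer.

Dimensional matrix (T×L by Q×g×ω):
  T: [-1 -2 -1]
  L: [ 3  1  0]
Echelon form has 2 nonzero rows (pivots: Q,g)

2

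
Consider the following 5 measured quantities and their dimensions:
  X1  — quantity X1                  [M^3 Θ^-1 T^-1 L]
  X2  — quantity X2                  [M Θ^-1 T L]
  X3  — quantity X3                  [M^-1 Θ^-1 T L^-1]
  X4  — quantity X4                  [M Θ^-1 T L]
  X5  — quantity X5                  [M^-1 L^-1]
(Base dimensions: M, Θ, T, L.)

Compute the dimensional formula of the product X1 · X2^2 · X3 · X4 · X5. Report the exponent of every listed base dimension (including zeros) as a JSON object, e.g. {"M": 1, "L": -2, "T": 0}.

Write exponents as rows M,Θ,T,L / cols X1,X2,X3,X4,X5:
  M: [ 3  1 -1  1 -1]
  Θ: [-1 -1 -1 -1  0]
  T: [-1  1  1  1  0]
  L: [ 1  1 -1  1 -1]
  [M]: (1)·3+(2)·1+(1)·-1+(1)·1+(1)·-1 = 4
  [Θ]: (1)·-1+(2)·-1+(1)·-1+(1)·-1+(1)·0 = -5
  [T]: (1)·-1+(2)·1+(1)·1+(1)·1+(1)·0 = 3
  [L]: (1)·1+(2)·1+(1)·-1+(1)·1+(1)·-1 = 2
⇒ M^4 Θ^-5 T^3 L^2

{"M": 4, "Θ": -5, "T": 3, "L": 2}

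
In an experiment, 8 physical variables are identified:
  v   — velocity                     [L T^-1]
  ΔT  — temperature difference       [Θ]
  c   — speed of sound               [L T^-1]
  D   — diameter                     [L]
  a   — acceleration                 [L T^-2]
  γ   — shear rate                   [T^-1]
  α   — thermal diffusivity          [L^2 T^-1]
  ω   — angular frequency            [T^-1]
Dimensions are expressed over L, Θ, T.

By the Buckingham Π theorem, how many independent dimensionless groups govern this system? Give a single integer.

5

Dimensional matrix (L×Θ×T by v×ΔT×c×D×a×γ×α×ω):
  L: [ 1  0  1  1  1  0  2  0]
  Θ: [ 0  1  0  0  0  0  0  0]
  T: [-1  0 -1  0 -2 -1 -1 -1]
Row reduction gives pivot columns v,ΔT,D; rank = 3
8 vars − rank 3 = 5 Π groups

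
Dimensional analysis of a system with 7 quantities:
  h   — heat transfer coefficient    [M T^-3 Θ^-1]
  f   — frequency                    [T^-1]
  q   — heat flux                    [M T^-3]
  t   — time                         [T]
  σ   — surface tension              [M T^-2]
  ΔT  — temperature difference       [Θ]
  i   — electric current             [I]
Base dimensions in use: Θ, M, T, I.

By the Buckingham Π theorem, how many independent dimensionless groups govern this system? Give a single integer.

3

Dimensional matrix (Θ×M×T×I by h×f×q×t×σ×ΔT×i):
  Θ: [-1  0  0  0  0  1  0]
  M: [ 1  0  1  0  1  0  0]
  T: [-3 -1 -3  1 -2  0  0]
  I: [ 0  0  0  0  0  0  1]
Echelon form has 4 nonzero rows (pivots: h,f,q,i)
n=7, r=4 ⇒ 3 dimensionless groups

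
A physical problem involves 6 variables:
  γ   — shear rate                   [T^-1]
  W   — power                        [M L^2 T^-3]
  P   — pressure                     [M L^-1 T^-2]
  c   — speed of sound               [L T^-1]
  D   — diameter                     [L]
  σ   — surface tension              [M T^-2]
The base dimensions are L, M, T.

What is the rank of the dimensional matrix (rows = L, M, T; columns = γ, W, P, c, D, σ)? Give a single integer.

Write exponents as rows L,M,T / cols γ,W,P,c,D,σ:
  L: [ 0  2 -1  1  1  0]
  M: [ 0  1  1  0  0  1]
  T: [-1 -3 -2 -1  0 -2]
Row reduction gives pivot columns γ,W,P; rank = 3

3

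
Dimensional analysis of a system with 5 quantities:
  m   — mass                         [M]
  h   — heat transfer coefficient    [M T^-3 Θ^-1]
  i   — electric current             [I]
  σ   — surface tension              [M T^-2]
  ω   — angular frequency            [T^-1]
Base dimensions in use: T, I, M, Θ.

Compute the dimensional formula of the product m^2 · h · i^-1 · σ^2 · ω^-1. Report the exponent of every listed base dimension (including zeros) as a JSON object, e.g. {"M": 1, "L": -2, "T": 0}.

Exponent matrix [T,I,M,Θ] × [m,h,i,σ,ω]:
  T: [ 0 -3  0 -2 -1]
  I: [ 0  0  1  0  0]
  M: [ 1  1  0  1  0]
  Θ: [ 0 -1  0  0  0]
  [T]: (2)·0+(1)·-3+(-1)·0+(2)·-2+(-1)·-1 = -6
  [I]: (2)·0+(1)·0+(-1)·1+(2)·0+(-1)·0 = -1
  [M]: (2)·1+(1)·1+(-1)·0+(2)·1+(-1)·0 = 5
  [Θ]: (2)·0+(1)·-1+(-1)·0+(2)·0+(-1)·0 = -1
⇒ T^-6 I^-1 M^5 Θ^-1

{"T": -6, "I": -1, "M": 5, "Θ": -1}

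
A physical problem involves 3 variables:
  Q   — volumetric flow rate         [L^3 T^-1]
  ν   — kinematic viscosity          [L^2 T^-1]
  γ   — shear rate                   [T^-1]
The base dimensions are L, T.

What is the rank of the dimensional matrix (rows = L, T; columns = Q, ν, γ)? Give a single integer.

2

Write exponents as rows L,T / cols Q,ν,γ:
  L: [ 3  2  0]
  T: [-1 -1 -1]
Row reduction gives pivot columns Q,ν; rank = 2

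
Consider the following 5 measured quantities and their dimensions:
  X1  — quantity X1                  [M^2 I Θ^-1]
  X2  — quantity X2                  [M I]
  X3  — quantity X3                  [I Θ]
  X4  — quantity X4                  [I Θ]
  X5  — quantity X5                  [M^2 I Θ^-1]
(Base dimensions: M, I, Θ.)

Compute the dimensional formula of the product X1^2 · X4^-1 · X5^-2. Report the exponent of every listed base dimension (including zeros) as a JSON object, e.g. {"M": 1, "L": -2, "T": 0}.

{"M": 0, "I": -1, "Θ": -1}

Write exponents as rows M,I,Θ / cols X1,X2,X3,X4,X5:
  M: [ 2  1  0  0  2]
  I: [ 1  1  1  1  1]
  Θ: [-1  0  1  1 -1]
  [M]: (2)·2+(-1)·0+(-2)·2 = 0
  [I]: (2)·1+(-1)·1+(-2)·1 = -1
  [Θ]: (2)·-1+(-1)·1+(-2)·-1 = -1
⇒ I^-1 Θ^-1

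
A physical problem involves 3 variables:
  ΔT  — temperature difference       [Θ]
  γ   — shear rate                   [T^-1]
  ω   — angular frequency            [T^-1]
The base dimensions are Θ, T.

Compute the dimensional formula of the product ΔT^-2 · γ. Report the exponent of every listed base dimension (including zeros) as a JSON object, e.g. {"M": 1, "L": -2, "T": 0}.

Exponent matrix [Θ,T] × [ΔT,γ,ω]:
  Θ: [ 1  0  0]
  T: [ 0 -1 -1]
  [Θ]: (-2)·1+(1)·0 = -2
  [T]: (-2)·0+(1)·-1 = -1
⇒ Θ^-2 T^-1

{"Θ": -2, "T": -1}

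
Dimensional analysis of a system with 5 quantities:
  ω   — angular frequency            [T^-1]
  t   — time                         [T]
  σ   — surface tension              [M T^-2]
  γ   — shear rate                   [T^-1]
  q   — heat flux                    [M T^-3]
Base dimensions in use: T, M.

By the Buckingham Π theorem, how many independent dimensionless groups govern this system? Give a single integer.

3

Write exponents as rows T,M / cols ω,t,σ,γ,q:
  T: [-1  1 -2 -1 -3]
  M: [ 0  0  1  0  1]
Row reduction gives pivot columns ω,σ; rank = 2
5 vars − rank 2 = 3 Π groups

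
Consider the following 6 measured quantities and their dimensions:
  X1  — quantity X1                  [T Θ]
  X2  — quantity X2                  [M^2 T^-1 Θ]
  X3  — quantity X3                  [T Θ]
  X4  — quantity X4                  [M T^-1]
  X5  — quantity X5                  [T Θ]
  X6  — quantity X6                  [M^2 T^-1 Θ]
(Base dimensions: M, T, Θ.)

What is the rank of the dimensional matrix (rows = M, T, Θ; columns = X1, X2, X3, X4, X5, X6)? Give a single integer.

Write exponents as rows M,T,Θ / cols X1,X2,X3,X4,X5,X6:
  M: [ 0  2  0  1  0  2]
  T: [ 1 -1  1 -1  1 -1]
  Θ: [ 1  1  1  0  1  1]
Echelon form has 2 nonzero rows (pivots: X1,X2)

2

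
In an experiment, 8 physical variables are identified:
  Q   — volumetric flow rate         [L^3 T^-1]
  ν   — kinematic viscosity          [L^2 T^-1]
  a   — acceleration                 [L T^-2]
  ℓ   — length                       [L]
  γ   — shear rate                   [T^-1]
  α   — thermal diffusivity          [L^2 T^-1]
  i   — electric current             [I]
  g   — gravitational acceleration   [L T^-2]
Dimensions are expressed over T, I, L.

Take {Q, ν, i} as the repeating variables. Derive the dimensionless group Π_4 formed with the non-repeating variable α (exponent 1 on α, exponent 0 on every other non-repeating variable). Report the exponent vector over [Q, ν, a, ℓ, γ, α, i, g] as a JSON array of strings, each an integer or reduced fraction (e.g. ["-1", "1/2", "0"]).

Dimensional matrix (T×I×L by Q×ν×a×ℓ×γ×α×i×g):
  T: [-1 -1 -2  0 -1 -1  0 -2]
  I: [ 0  0  0  0  0  0  1  0]
  L: [ 3  2  1  1  0  2  0  1]
RREF → pivots at {Q,ν,i} ⇒ r = 3
Repeat: Q,ν,i; free: a,ℓ,γ,α,g
RREF:
  r0: [   1    0   -3    1   -2    0    0   -3]
  r1: [   0    1    5   -1    3    1    0    5]
  r2: [   0    0    0    0    0    0    1    0]
Fix exponent of α at 1, a at 0, ℓ at 0, γ at 0, g at 0; solve each RREF row for its pivot's exponent:
  r0: exp(Q) + (0)·1 = 0 ⇒ exp(Q) = 0
  r1: exp(ν) + (1)·1 = 0 ⇒ exp(ν) = -1
  r2: exp(i) + (0)·1 = 0 ⇒ exp(i) = 0
Π_4 = ν^-1 · α

["0", "-1", "0", "0", "0", "1", "0", "0"]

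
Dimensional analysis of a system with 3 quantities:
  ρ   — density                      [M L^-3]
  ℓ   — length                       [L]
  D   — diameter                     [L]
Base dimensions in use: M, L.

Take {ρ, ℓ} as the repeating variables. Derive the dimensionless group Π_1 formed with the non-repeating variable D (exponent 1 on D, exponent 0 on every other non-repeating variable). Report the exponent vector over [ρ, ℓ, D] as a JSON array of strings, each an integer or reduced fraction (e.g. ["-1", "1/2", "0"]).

Dimensional matrix (M×L by ρ×ℓ×D):
  M: [ 1  0  0]
  L: [-3  1  1]
Echelon form has 2 nonzero rows (pivots: ρ,ℓ)
Pivot set = {ρ,ℓ}, free = {D}
RREF:
  r0: [   1    0    0]
  r1: [   0    1    1]
Fix exponent of D at 1; solve each RREF row for its pivot's exponent:
  r0: exp(ρ) + (0)·1 = 0 ⇒ exp(ρ) = 0
  r1: exp(ℓ) + (1)·1 = 0 ⇒ exp(ℓ) = -1
Π_1 = ℓ^-1 · D

["0", "-1", "1"]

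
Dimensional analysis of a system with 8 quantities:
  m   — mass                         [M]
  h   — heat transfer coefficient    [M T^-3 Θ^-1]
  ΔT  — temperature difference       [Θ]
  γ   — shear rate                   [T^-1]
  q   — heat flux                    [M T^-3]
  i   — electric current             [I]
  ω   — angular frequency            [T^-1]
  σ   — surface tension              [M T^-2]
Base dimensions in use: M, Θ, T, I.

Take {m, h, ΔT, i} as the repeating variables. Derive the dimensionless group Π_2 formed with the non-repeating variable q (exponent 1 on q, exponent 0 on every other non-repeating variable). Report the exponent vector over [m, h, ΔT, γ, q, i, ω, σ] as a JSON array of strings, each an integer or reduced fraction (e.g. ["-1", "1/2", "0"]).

Write exponents as rows M,Θ,T,I / cols m,h,ΔT,γ,q,i,ω,σ:
  M: [ 1  1  0  0  1  0  0  1]
  Θ: [ 0 -1  1  0  0  0  0  0]
  T: [ 0 -3  0 -1 -3  0 -1 -2]
  I: [ 0  0  0  0  0  1  0  0]
Echelon form has 4 nonzero rows (pivots: m,h,ΔT,i)
Pivot set = {m,h,ΔT,i}, free = {γ,q,ω,σ}
RREF:
  r0: [   1    0    0 -1/3    0    0 -1/3  1/3]
  r1: [   0    1    0  1/3    1    0  1/3  2/3]
  r2: [   0    0    1  1/3    1    0  1/3  2/3]
  r3: [   0    0    0    0    0    1    0    0]
Fix exponent of q at 1, γ at 0, ω at 0, σ at 0; solve each RREF row for its pivot's exponent:
  r0: exp(m) + (0)·1 = 0 ⇒ exp(m) = 0
  r1: exp(h) + (1)·1 = 0 ⇒ exp(h) = -1
  r2: exp(ΔT) + (1)·1 = 0 ⇒ exp(ΔT) = -1
  r3: exp(i) + (0)·1 = 0 ⇒ exp(i) = 0
Π_2 = h^-1 · ΔT^-1 · q

["0", "-1", "-1", "0", "1", "0", "0", "0"]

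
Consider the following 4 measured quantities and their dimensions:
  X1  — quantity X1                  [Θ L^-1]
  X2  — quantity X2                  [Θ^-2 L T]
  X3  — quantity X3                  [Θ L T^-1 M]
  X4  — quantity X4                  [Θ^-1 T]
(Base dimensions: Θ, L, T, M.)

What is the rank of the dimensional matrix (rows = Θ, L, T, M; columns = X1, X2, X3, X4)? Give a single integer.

Write exponents as rows Θ,L,T,M / cols X1,X2,X3,X4:
  Θ: [ 1 -2  1 -1]
  L: [-1  1  1  0]
  T: [ 0  1 -1  1]
  M: [ 0  0  1  0]
RREF → pivots at {X1,X2,X3} ⇒ r = 3

3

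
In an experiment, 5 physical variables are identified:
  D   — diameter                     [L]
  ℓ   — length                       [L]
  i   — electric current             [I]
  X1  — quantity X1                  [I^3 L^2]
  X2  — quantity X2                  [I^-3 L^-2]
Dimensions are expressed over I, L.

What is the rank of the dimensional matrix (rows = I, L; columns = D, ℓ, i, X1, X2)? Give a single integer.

2

Exponent matrix [I,L] × [D,ℓ,i,X1,X2]:
  I: [ 0  0  1  3 -3]
  L: [ 1  1  0  2 -2]
Echelon form has 2 nonzero rows (pivots: D,i)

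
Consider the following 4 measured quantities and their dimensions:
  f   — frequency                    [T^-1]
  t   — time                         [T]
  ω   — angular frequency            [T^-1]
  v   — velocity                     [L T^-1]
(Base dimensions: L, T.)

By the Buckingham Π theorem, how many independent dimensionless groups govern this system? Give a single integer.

2

Dimensional matrix (L×T by f×t×ω×v):
  L: [ 0  0  0  1]
  T: [-1  1 -1 -1]
RREF → pivots at {f,v} ⇒ r = 2
4 vars − rank 2 = 2 Π groups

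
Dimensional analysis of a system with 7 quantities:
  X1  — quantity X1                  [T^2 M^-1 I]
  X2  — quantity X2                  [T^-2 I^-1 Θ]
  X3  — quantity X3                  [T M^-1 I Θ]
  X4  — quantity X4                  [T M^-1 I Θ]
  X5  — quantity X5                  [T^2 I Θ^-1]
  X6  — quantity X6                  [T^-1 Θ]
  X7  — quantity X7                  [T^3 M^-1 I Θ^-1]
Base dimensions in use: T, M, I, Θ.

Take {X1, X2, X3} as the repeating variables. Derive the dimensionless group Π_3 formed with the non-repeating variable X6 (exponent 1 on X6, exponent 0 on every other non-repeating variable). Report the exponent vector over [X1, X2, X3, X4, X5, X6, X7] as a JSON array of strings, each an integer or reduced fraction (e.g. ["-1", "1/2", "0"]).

["1", "0", "-1", "0", "0", "1", "0"]

Write exponents as rows T,M,I,Θ / cols X1,X2,X3,X4,X5,X6,X7:
  T: [ 2 -2  1  1  2 -1  3]
  M: [-1  0 -1 -1  0  0 -1]
  I: [ 1 -1  1  1  1  0  1]
  Θ: [ 0  1  1  1 -1  1 -1]
Row reduction gives pivot columns X1,X2,X3; rank = 3
Repeat: X1,X2,X3; free: X4,X5,X6,X7
RREF:
  r0: [   1    0    0    0    0   -1    2]
  r1: [   0    1    0    0   -1    0    0]
  r2: [   0    0    1    1    0    1   -1]
  r3: [   0    0    0    0    0    0    0]
Fix exponent of X6 at 1, X4 at 0, X5 at 0, X7 at 0; solve each RREF row for its pivot's exponent:
  r0: exp(X1) + (-1)·1 = 0 ⇒ exp(X1) = 1
  r1: exp(X2) + (0)·1 = 0 ⇒ exp(X2) = 0
  r2: exp(X3) + (1)·1 = 0 ⇒ exp(X3) = -1
Π_3 = X1 · X3^-1 · X6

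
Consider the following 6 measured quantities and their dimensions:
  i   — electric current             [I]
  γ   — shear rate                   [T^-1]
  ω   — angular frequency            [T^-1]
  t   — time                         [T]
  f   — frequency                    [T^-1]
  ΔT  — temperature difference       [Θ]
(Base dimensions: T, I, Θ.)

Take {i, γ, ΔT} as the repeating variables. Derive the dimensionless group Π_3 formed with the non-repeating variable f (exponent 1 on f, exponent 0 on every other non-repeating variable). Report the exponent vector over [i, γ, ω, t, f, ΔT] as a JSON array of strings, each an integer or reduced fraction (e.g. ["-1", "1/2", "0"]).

["0", "-1", "0", "0", "1", "0"]

Exponent matrix [T,I,Θ] × [i,γ,ω,t,f,ΔT]:
  T: [ 0 -1 -1  1 -1  0]
  I: [ 1  0  0  0  0  0]
  Θ: [ 0  0  0  0  0  1]
Echelon form has 3 nonzero rows (pivots: i,γ,ΔT)
Repeat: i,γ,ΔT; free: ω,t,f
RREF:
  r0: [   1    0    0    0    0    0]
  r1: [   0    1    1   -1    1    0]
  r2: [   0    0    0    0    0    1]
Fix exponent of f at 1, ω at 0, t at 0; solve each RREF row for its pivot's exponent:
  r0: exp(i) + (0)·1 = 0 ⇒ exp(i) = 0
  r1: exp(γ) + (1)·1 = 0 ⇒ exp(γ) = -1
  r2: exp(ΔT) + (0)·1 = 0 ⇒ exp(ΔT) = 0
Π_3 = γ^-1 · f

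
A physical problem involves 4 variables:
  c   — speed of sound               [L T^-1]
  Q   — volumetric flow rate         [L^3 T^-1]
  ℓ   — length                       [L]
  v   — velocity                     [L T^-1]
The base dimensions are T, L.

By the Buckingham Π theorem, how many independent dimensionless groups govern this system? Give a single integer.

Write exponents as rows T,L / cols c,Q,ℓ,v:
  T: [-1 -1  0 -1]
  L: [ 1  3  1  1]
Echelon form has 2 nonzero rows (pivots: c,Q)
Π count = n − r = 4 − 2 = 2

2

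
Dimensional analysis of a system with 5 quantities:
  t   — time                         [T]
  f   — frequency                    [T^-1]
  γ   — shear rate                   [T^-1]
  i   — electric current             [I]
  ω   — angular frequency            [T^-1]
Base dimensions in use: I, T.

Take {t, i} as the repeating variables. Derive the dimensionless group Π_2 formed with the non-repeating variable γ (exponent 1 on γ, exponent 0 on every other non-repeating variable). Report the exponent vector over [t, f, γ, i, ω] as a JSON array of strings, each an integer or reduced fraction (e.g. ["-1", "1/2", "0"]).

["1", "0", "1", "0", "0"]

Write exponents as rows I,T / cols t,f,γ,i,ω:
  I: [ 0  0  0  1  0]
  T: [ 1 -1 -1  0 -1]
RREF → pivots at {t,i} ⇒ r = 2
Repeat: t,i; free: f,γ,ω
RREF:
  r0: [   1   -1   -1    0   -1]
  r1: [   0    0    0    1    0]
Fix exponent of γ at 1, f at 0, ω at 0; solve each RREF row for its pivot's exponent:
  r0: exp(t) + (-1)·1 = 0 ⇒ exp(t) = 1
  r1: exp(i) + (0)·1 = 0 ⇒ exp(i) = 0
Π_2 = t · γ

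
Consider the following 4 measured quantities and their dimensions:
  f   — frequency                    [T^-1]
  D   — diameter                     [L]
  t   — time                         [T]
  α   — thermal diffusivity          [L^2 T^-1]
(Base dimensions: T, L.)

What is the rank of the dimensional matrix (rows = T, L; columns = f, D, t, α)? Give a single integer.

2

Exponent matrix [T,L] × [f,D,t,α]:
  T: [-1  0  1 -1]
  L: [ 0  1  0  2]
RREF → pivots at {f,D} ⇒ r = 2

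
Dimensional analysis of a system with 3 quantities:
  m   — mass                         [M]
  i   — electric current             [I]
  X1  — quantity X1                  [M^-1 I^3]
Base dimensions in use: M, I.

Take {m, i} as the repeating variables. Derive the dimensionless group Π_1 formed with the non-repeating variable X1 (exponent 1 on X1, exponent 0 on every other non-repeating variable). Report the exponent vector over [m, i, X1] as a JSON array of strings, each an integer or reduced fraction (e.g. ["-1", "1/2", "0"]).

["1", "-3", "1"]

Exponent matrix [M,I] × [m,i,X1]:
  M: [ 1  0 -1]
  I: [ 0  1  3]
RREF → pivots at {m,i} ⇒ r = 2
Pivot set = {m,i}, free = {X1}
RREF:
  r0: [   1    0   -1]
  r1: [   0    1    3]
Fix exponent of X1 at 1; solve each RREF row for its pivot's exponent:
  r0: exp(m) + (-1)·1 = 0 ⇒ exp(m) = 1
  r1: exp(i) + (3)·1 = 0 ⇒ exp(i) = -3
Π_1 = m · i^-3 · X1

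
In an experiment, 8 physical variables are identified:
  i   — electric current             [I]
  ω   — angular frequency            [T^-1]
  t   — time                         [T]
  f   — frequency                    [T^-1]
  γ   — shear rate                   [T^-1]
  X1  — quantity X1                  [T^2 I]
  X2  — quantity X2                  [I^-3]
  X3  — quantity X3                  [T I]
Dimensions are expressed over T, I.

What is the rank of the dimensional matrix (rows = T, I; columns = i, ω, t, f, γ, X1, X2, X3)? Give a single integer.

Dimensional matrix (T×I by i×ω×t×f×γ×X1×X2×X3):
  T: [ 0 -1  1 -1 -1  2  0  1]
  I: [ 1  0  0  0  0  1 -3  1]
Row reduction gives pivot columns i,ω; rank = 2

2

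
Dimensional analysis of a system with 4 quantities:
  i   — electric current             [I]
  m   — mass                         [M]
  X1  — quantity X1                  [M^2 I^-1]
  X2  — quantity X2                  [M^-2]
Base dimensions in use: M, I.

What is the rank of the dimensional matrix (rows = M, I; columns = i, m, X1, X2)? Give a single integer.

2

Dimensional matrix (M×I by i×m×X1×X2):
  M: [ 0  1  2 -2]
  I: [ 1  0 -1  0]
RREF → pivots at {i,m} ⇒ r = 2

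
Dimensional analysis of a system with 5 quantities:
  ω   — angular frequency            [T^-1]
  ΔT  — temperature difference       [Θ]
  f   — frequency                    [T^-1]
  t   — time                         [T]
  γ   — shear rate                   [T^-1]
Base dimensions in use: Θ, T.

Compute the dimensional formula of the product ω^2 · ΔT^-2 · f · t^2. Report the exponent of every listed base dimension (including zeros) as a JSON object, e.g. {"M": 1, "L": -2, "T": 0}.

{"Θ": -2, "T": -1}

Write exponents as rows Θ,T / cols ω,ΔT,f,t,γ:
  Θ: [ 0  1  0  0  0]
  T: [-1  0 -1  1 -1]
  [Θ]: (2)·0+(-2)·1+(1)·0+(2)·0 = -2
  [T]: (2)·-1+(-2)·0+(1)·-1+(2)·1 = -1
⇒ Θ^-2 T^-1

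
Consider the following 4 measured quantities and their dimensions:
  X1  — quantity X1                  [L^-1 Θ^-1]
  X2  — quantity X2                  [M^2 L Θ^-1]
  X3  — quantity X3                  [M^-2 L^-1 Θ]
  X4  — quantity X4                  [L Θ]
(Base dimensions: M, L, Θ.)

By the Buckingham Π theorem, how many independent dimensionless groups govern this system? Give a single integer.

Write exponents as rows M,L,Θ / cols X1,X2,X3,X4:
  M: [ 0  2 -2  0]
  L: [-1  1 -1  1]
  Θ: [-1 -1  1  1]
Row reduction gives pivot columns X1,X2; rank = 2
Π count = n − r = 4 − 2 = 2

2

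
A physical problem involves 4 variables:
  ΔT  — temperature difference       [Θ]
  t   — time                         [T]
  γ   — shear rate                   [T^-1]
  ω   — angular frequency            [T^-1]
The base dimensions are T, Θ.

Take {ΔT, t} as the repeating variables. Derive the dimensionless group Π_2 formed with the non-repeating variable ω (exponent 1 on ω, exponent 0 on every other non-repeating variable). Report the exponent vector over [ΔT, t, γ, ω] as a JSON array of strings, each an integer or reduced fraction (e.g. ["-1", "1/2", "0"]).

["0", "1", "0", "1"]

Exponent matrix [T,Θ] × [ΔT,t,γ,ω]:
  T: [ 0  1 -1 -1]
  Θ: [ 1  0  0  0]
Echelon form has 2 nonzero rows (pivots: ΔT,t)
Repeat: ΔT,t; free: γ,ω
RREF:
  r0: [   1    0    0    0]
  r1: [   0    1   -1   -1]
Fix exponent of ω at 1, γ at 0; solve each RREF row for its pivot's exponent:
  r0: exp(ΔT) + (0)·1 = 0 ⇒ exp(ΔT) = 0
  r1: exp(t) + (-1)·1 = 0 ⇒ exp(t) = 1
Π_2 = t · ω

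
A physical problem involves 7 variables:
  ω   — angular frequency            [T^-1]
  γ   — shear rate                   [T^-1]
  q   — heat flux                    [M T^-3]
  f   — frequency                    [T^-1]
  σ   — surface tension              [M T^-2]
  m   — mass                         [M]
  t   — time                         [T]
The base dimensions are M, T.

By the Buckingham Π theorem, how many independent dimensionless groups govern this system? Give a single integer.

Dimensional matrix (M×T by ω×γ×q×f×σ×m×t):
  M: [ 0  0  1  0  1  1  0]
  T: [-1 -1 -3 -1 -2  0  1]
RREF → pivots at {ω,q} ⇒ r = 2
7 vars − rank 2 = 5 Π groups

5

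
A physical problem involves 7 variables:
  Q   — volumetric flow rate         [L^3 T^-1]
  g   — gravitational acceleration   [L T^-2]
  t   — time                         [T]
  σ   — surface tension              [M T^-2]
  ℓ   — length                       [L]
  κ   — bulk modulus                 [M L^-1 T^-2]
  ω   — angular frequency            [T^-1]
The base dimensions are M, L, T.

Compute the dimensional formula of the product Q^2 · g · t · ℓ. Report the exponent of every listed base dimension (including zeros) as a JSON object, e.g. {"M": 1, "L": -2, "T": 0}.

Dimensional matrix (M×L×T by Q×g×t×σ×ℓ×κ×ω):
  M: [ 0  0  0  1  0  1  0]
  L: [ 3  1  0  0  1 -1  0]
  T: [-1 -2  1 -2  0 -2 -1]
  [M]: (2)·0+(1)·0+(1)·0+(1)·0 = 0
  [L]: (2)·3+(1)·1+(1)·0+(1)·1 = 8
  [T]: (2)·-1+(1)·-2+(1)·1+(1)·0 = -3
⇒ L^8 T^-3

{"M": 0, "L": 8, "T": -3}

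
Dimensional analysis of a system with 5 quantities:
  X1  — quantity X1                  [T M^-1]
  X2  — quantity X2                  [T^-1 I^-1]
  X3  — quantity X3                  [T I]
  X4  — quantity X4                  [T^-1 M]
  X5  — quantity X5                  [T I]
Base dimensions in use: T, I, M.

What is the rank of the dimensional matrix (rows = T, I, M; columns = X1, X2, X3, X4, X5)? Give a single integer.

Dimensional matrix (T×I×M by X1×X2×X3×X4×X5):
  T: [ 1 -1  1 -1  1]
  I: [ 0 -1  1  0  1]
  M: [-1  0  0  1  0]
RREF → pivots at {X1,X2} ⇒ r = 2

2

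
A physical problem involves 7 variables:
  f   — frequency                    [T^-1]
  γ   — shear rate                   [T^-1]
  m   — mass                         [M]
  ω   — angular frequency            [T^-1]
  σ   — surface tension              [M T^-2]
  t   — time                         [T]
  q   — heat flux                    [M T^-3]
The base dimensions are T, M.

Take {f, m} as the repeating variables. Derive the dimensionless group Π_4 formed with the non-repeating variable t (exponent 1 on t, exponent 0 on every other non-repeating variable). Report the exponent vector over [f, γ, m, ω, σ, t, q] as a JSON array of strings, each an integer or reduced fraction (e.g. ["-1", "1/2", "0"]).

["1", "0", "0", "0", "0", "1", "0"]

Exponent matrix [T,M] × [f,γ,m,ω,σ,t,q]:
  T: [-1 -1  0 -1 -2  1 -3]
  M: [ 0  0  1  0  1  0  1]
Row reduction gives pivot columns f,m; rank = 2
Pivot set = {f,m}, free = {γ,ω,σ,t,q}
RREF:
  r0: [   1    1    0    1    2   -1    3]
  r1: [   0    0    1    0    1    0    1]
Fix exponent of t at 1, γ at 0, ω at 0, σ at 0, q at 0; solve each RREF row for its pivot's exponent:
  r0: exp(f) + (-1)·1 = 0 ⇒ exp(f) = 1
  r1: exp(m) + (0)·1 = 0 ⇒ exp(m) = 0
Π_4 = f · t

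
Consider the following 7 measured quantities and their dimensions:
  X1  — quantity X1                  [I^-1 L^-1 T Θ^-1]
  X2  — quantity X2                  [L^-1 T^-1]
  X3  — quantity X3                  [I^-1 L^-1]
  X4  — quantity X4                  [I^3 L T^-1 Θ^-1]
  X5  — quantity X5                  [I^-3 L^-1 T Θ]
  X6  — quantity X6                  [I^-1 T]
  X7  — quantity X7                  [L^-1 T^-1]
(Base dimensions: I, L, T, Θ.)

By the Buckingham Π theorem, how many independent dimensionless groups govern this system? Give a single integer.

4

Dimensional matrix (I×L×T×Θ by X1×X2×X3×X4×X5×X6×X7):
  I: [-1  0 -1  3 -3 -1  0]
  L: [-1 -1 -1  1 -1  0 -1]
  T: [ 1 -1  0 -1  1  1 -1]
  Θ: [-1  0  0 -1  1  0  0]
Echelon form has 3 nonzero rows (pivots: X1,X2,X3)
n=7, r=3 ⇒ 4 dimensionless groups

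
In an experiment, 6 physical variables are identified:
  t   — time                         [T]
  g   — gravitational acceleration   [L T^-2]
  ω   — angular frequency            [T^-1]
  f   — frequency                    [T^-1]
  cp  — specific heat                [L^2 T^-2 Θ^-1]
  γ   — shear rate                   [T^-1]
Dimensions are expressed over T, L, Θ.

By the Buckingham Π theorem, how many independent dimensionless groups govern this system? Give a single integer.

Write exponents as rows T,L,Θ / cols t,g,ω,f,cp,γ:
  T: [ 1 -2 -1 -1 -2 -1]
  L: [ 0  1  0  0  2  0]
  Θ: [ 0  0  0  0 -1  0]
Row reduction gives pivot columns t,g,cp; rank = 3
6 vars − rank 3 = 3 Π groups

3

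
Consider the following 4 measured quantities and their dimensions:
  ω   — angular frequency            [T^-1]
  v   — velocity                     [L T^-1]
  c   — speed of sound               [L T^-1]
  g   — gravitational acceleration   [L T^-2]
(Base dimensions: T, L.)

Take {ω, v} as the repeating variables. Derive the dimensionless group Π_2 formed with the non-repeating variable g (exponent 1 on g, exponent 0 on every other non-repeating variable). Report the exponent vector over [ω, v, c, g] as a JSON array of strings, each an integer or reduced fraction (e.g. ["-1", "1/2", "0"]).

["-1", "-1", "0", "1"]

Write exponents as rows T,L / cols ω,v,c,g:
  T: [-1 -1 -1 -2]
  L: [ 0  1  1  1]
RREF → pivots at {ω,v} ⇒ r = 2
Repeat: ω,v; free: c,g
RREF:
  r0: [   1    0    0    1]
  r1: [   0    1    1    1]
Fix exponent of g at 1, c at 0; solve each RREF row for its pivot's exponent:
  r0: exp(ω) + (1)·1 = 0 ⇒ exp(ω) = -1
  r1: exp(v) + (1)·1 = 0 ⇒ exp(v) = -1
Π_2 = ω^-1 · v^-1 · g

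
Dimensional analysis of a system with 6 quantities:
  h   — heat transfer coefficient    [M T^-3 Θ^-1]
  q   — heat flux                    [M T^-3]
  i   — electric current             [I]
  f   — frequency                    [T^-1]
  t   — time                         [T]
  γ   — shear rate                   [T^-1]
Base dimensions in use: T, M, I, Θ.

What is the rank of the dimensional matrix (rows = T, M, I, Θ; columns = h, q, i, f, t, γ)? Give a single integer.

Dimensional matrix (T×M×I×Θ by h×q×i×f×t×γ):
  T: [-3 -3  0 -1  1 -1]
  M: [ 1  1  0  0  0  0]
  I: [ 0  0  1  0  0  0]
  Θ: [-1  0  0  0  0  0]
RREF → pivots at {h,q,i,f} ⇒ r = 4

4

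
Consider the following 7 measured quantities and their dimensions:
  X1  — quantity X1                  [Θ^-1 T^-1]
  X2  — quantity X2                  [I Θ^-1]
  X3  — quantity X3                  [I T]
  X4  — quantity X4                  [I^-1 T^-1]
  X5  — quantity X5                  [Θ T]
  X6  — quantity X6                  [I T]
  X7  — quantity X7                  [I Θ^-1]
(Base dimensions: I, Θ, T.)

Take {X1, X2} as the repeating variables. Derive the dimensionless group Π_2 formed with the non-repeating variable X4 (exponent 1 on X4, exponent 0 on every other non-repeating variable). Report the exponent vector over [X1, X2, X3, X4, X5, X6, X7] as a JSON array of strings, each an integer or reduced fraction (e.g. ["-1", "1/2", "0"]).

Exponent matrix [I,Θ,T] × [X1,X2,X3,X4,X5,X6,X7]:
  I: [ 0  1  1 -1  0  1  1]
  Θ: [-1 -1  0  0  1  0 -1]
  T: [-1  0  1 -1  1  1  0]
RREF → pivots at {X1,X2} ⇒ r = 2
Repeat: X1,X2; free: X3,X4,X5,X6,X7
RREF:
  r0: [   1    0   -1    1   -1   -1    0]
  r1: [   0    1    1   -1    0    1    1]
  r2: [   0    0    0    0    0    0    0]
Fix exponent of X4 at 1, X3 at 0, X5 at 0, X6 at 0, X7 at 0; solve each RREF row for its pivot's exponent:
  r0: exp(X1) + (1)·1 = 0 ⇒ exp(X1) = -1
  r1: exp(X2) + (-1)·1 = 0 ⇒ exp(X2) = 1
Π_2 = X1^-1 · X2 · X4

["-1", "1", "0", "1", "0", "0", "0"]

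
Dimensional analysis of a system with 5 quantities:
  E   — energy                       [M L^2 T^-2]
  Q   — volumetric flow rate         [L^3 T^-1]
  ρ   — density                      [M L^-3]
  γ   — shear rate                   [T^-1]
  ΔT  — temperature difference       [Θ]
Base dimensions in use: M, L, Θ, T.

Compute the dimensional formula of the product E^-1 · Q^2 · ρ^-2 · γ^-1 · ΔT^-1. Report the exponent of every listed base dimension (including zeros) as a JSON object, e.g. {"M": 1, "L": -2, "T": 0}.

Dimensional matrix (M×L×Θ×T by E×Q×ρ×γ×ΔT):
  M: [ 1  0  1  0  0]
  L: [ 2  3 -3  0  0]
  Θ: [ 0  0  0  0  1]
  T: [-2 -1  0 -1  0]
  [M]: (-1)·1+(2)·0+(-2)·1+(-1)·0+(-1)·0 = -3
  [L]: (-1)·2+(2)·3+(-2)·-3+(-1)·0+(-1)·0 = 10
  [Θ]: (-1)·0+(2)·0+(-2)·0+(-1)·0+(-1)·1 = -1
  [T]: (-1)·-2+(2)·-1+(-2)·0+(-1)·-1+(-1)·0 = 1
⇒ M^-3 L^10 Θ^-1 T

{"M": -3, "L": 10, "Θ": -1, "T": 1}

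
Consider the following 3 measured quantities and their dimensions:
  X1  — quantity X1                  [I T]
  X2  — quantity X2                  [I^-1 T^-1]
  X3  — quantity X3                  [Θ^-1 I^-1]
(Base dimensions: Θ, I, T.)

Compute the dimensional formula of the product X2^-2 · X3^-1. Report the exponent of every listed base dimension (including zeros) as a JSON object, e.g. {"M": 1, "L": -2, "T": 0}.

{"Θ": 1, "I": 3, "T": 2}

Write exponents as rows Θ,I,T / cols X1,X2,X3:
  Θ: [ 0  0 -1]
  I: [ 1 -1 -1]
  T: [ 1 -1  0]
  [Θ]: (-2)·0+(-1)·-1 = 1
  [I]: (-2)·-1+(-1)·-1 = 3
  [T]: (-2)·-1+(-1)·0 = 2
⇒ Θ I^3 T^2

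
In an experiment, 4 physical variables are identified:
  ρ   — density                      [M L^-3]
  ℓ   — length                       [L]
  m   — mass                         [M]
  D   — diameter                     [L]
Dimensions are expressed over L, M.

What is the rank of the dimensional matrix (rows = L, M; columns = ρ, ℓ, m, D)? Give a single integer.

2

Write exponents as rows L,M / cols ρ,ℓ,m,D:
  L: [-3  1  0  1]
  M: [ 1  0  1  0]
Echelon form has 2 nonzero rows (pivots: ρ,ℓ)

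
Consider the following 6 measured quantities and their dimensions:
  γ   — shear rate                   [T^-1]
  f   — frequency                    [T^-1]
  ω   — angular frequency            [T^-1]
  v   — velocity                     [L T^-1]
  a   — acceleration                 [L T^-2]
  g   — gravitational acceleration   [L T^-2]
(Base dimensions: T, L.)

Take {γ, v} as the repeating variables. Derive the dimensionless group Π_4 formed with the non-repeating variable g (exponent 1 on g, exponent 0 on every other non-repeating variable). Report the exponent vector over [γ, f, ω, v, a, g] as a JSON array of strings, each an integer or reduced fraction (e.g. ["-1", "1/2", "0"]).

["-1", "0", "0", "-1", "0", "1"]

Exponent matrix [T,L] × [γ,f,ω,v,a,g]:
  T: [-1 -1 -1 -1 -2 -2]
  L: [ 0  0  0  1  1  1]
Echelon form has 2 nonzero rows (pivots: γ,v)
Repeat: γ,v; free: f,ω,a,g
RREF:
  r0: [   1    1    1    0    1    1]
  r1: [   0    0    0    1    1    1]
Fix exponent of g at 1, f at 0, ω at 0, a at 0; solve each RREF row for its pivot's exponent:
  r0: exp(γ) + (1)·1 = 0 ⇒ exp(γ) = -1
  r1: exp(v) + (1)·1 = 0 ⇒ exp(v) = -1
Π_4 = γ^-1 · v^-1 · g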